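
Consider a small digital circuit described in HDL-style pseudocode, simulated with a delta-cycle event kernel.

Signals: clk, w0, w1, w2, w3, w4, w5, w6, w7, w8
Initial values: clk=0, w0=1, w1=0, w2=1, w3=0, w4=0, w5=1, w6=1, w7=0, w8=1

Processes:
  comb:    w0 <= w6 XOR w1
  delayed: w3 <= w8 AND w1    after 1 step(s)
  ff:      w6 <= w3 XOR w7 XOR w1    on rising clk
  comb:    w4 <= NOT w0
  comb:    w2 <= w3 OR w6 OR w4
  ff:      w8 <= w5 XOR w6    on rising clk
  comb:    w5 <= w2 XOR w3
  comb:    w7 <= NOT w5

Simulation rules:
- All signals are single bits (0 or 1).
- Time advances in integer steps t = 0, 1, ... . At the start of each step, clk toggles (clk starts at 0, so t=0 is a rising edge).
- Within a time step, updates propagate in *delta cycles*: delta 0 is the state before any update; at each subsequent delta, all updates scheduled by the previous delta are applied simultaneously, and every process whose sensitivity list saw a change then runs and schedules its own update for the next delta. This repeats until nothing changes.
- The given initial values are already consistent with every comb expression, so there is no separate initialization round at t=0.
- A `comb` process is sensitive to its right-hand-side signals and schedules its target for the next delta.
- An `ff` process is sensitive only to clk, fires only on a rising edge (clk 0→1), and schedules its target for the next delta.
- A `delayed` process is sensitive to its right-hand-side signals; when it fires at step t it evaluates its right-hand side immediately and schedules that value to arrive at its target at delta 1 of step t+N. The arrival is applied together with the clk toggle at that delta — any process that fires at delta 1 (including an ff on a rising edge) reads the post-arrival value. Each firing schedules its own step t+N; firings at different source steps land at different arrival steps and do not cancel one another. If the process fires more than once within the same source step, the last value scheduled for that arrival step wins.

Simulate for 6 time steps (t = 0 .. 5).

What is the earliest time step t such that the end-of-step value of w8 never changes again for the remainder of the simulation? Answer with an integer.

t=0 Δ0: w8=1 w7=0 clk=0 w2=1 w1=0 w5=1 w3=0 w4=0 w6=1 w0=1
  Δ1: clk:0→1
  Δ2: w8:1→0, w6:1→0
  Δ3: w2:1→0, w0:1→0
  Δ4: w5:1→0, w4:0→1
  Δ5: w7:0→1, w2:0→1
  Δ6: w5:0→1
  Δ7: w7:1→0
  (7Δ to stable)
t=1 Δ0: w8=0 w7=0 clk=1 w2=1 w1=0 w5=1 w3=0 w4=1 w6=0 w0=0
  Δ1: clk:1→0
  (1Δ to stable)
t=2 Δ0: w8=0 w7=0 clk=0 w2=1 w1=0 w5=1 w3=0 w4=1 w6=0 w0=0
  Δ1: clk:0→1
  Δ2: w8:0→1
  (2Δ to stable)
t=3 Δ0: w8=1 w7=0 clk=1 w2=1 w1=0 w5=1 w3=0 w4=1 w6=0 w0=0
  Δ1: clk:1→0
  (1Δ to stable)
t=4 Δ0: w8=1 w7=0 clk=0 w2=1 w1=0 w5=1 w3=0 w4=1 w6=0 w0=0
  Δ1: clk:0→1
  (1Δ to stable)
t=5 Δ0: w8=1 w7=0 clk=1 w2=1 w1=0 w5=1 w3=0 w4=1 w6=0 w0=0
  Δ1: clk:1→0
  (1Δ to stable)

2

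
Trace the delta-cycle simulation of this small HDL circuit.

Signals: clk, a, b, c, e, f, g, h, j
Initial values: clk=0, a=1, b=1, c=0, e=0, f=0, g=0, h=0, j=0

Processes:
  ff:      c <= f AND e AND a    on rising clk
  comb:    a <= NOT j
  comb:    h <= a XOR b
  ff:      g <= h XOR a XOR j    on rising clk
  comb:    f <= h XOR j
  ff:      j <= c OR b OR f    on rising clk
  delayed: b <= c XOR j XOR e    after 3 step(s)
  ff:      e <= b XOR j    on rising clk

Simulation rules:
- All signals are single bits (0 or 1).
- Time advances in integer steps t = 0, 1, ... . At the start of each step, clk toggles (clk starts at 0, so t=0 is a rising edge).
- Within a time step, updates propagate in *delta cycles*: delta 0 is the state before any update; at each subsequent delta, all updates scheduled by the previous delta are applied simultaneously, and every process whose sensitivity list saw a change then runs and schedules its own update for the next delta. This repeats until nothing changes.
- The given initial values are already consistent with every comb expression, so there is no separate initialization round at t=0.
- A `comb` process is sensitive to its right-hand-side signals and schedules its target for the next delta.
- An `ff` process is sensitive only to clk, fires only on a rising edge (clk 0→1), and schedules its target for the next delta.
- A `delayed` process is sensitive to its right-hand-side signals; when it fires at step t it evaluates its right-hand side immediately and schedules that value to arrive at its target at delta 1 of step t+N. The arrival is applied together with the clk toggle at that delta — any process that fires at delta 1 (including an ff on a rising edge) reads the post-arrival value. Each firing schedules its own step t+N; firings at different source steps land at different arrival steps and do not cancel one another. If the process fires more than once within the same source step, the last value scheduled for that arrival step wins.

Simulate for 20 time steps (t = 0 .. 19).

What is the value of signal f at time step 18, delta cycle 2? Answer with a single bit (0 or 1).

0

[bits: a,j,h,f,g,e,c,clk,b]
t=0: Δ0=100000001 Δ1=100000011 Δ2=110011011 Δ3=010111011 Δ4=011111011 Δ5=011011011 | 5Δ
t=1: Δ0=011011011 Δ1=011011001 | 1Δ
t=2: Δ0=011011001 Δ1=011011011 Δ2=011000011 | 2Δ
t=3: Δ0=011000011 Δ1=011000000 Δ2=010000000 Δ3=010100000 | 3Δ
t=4: Δ0=010100000 Δ1=010100010 Δ2=010111010 | 2Δ
t=5: Δ0=010111010 Δ1=010111001 Δ2=011111001 Δ3=011011001 | 3Δ
t=6: Δ0=011011001 Δ1=011011011 Δ2=011000011 | 2Δ
t=7: Δ0=011000011 Δ1=011000000 Δ2=010000000 Δ3=010100000 | 3Δ
t=8: Δ0=010100000 Δ1=010100010 Δ2=010111010 | 2Δ
t=9: Δ0=010111010 Δ1=010111001 Δ2=011111001 Δ3=011011001 | 3Δ
t=10: Δ0=011011001 Δ1=011011011 Δ2=011000011 | 2Δ
t=11: Δ0=011000011 Δ1=011000000 Δ2=010000000 Δ3=010100000 | 3Δ
t=12: Δ0=010100000 Δ1=010100010 Δ2=010111010 | 2Δ
t=13: Δ0=010111010 Δ1=010111001 Δ2=011111001 Δ3=011011001 | 3Δ
t=14: Δ0=011011001 Δ1=011011011 Δ2=011000011 | 2Δ
t=15: Δ0=011000011 Δ1=011000000 Δ2=010000000 Δ3=010100000 | 3Δ
t=16: Δ0=010100000 Δ1=010100010 Δ2=010111010 | 2Δ
t=17: Δ0=010111010 Δ1=010111001 Δ2=011111001 Δ3=011011001 | 3Δ
t=18: Δ0=011011001 Δ1=011011011 Δ2=011000011 | 2Δ
t=19: Δ0=011000011 Δ1=011000000 Δ2=010000000 Δ3=010100000 | 3Δ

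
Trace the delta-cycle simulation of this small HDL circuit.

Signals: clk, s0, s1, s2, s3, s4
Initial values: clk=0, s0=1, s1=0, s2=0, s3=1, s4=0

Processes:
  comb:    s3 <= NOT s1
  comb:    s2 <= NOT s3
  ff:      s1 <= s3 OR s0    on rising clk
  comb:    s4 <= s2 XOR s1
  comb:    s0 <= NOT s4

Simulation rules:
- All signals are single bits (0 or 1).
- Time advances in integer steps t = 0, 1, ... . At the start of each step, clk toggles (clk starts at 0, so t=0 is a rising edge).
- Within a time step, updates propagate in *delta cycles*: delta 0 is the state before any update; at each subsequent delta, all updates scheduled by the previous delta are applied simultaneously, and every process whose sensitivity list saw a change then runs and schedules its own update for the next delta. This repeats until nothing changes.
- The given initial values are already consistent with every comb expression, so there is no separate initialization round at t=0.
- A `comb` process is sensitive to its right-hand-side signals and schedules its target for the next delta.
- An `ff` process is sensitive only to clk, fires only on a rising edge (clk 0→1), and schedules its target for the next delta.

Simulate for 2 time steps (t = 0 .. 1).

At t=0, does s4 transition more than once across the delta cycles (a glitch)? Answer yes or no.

yes

t=0 Δ0: s1=0 s2=0 s4=0 s3=1 clk=0 s0=1
  Δ1: clk:0→1
  Δ2: s1:0→1
  Δ3: s4:0→1, s3:1→0
  Δ4: s2:0→1, s0:1→0
  Δ5: s4:1→0
  Δ6: s0:0→1
  (6Δ to stable)
t=1 Δ0: s1=1 s2=1 s4=0 s3=0 clk=1 s0=1
  Δ1: clk:1→0
  (1Δ to stable)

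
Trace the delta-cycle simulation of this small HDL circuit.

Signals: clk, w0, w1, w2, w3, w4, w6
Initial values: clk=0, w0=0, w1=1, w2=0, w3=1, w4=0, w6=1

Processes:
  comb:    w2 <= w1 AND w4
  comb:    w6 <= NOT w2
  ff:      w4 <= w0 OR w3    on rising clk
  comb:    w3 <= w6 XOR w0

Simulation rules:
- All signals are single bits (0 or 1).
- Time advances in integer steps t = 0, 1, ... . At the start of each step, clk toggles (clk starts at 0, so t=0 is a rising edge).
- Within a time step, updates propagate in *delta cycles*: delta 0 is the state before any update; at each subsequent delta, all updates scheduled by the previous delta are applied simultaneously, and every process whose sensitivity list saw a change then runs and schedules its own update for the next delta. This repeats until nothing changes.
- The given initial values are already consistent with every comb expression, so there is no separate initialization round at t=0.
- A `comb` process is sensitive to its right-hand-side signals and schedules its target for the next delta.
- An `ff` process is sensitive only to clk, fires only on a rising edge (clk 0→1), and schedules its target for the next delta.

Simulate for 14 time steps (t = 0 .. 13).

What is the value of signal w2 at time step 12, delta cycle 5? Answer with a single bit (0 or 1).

1

t0.Δ0 w4=0 w1=1 w6=1 w3=1 w2=0 clk=0 w0=0
t0.Δ1 w4=0 w1=1 w6=1 w3=1 w2=0 clk=1 w0=0
t0.Δ2 w4=1 w1=1 w6=1 w3=1 w2=0 clk=1 w0=0
t0.Δ3 w4=1 w1=1 w6=1 w3=1 w2=1 clk=1 w0=0
t0.Δ4 w4=1 w1=1 w6=0 w3=1 w2=1 clk=1 w0=0
t0.Δ5 w4=1 w1=1 w6=0 w3=0 w2=1 clk=1 w0=0
t1.Δ0 w4=1 w1=1 w6=0 w3=0 w2=1 clk=1 w0=0
t1.Δ1 w4=1 w1=1 w6=0 w3=0 w2=1 clk=0 w0=0
t2.Δ0 w4=1 w1=1 w6=0 w3=0 w2=1 clk=0 w0=0
t2.Δ1 w4=1 w1=1 w6=0 w3=0 w2=1 clk=1 w0=0
t2.Δ2 w4=0 w1=1 w6=0 w3=0 w2=1 clk=1 w0=0
t2.Δ3 w4=0 w1=1 w6=0 w3=0 w2=0 clk=1 w0=0
t2.Δ4 w4=0 w1=1 w6=1 w3=0 w2=0 clk=1 w0=0
t2.Δ5 w4=0 w1=1 w6=1 w3=1 w2=0 clk=1 w0=0
t3.Δ0 w4=0 w1=1 w6=1 w3=1 w2=0 clk=1 w0=0
t3.Δ1 w4=0 w1=1 w6=1 w3=1 w2=0 clk=0 w0=0
t4.Δ0 w4=0 w1=1 w6=1 w3=1 w2=0 clk=0 w0=0
t4.Δ1 w4=0 w1=1 w6=1 w3=1 w2=0 clk=1 w0=0
t4.Δ2 w4=1 w1=1 w6=1 w3=1 w2=0 clk=1 w0=0
t4.Δ3 w4=1 w1=1 w6=1 w3=1 w2=1 clk=1 w0=0
t4.Δ4 w4=1 w1=1 w6=0 w3=1 w2=1 clk=1 w0=0
t4.Δ5 w4=1 w1=1 w6=0 w3=0 w2=1 clk=1 w0=0
t5.Δ0 w4=1 w1=1 w6=0 w3=0 w2=1 clk=1 w0=0
t5.Δ1 w4=1 w1=1 w6=0 w3=0 w2=1 clk=0 w0=0
t6.Δ0 w4=1 w1=1 w6=0 w3=0 w2=1 clk=0 w0=0
t6.Δ1 w4=1 w1=1 w6=0 w3=0 w2=1 clk=1 w0=0
t6.Δ2 w4=0 w1=1 w6=0 w3=0 w2=1 clk=1 w0=0
t6.Δ3 w4=0 w1=1 w6=0 w3=0 w2=0 clk=1 w0=0
t6.Δ4 w4=0 w1=1 w6=1 w3=0 w2=0 clk=1 w0=0
t6.Δ5 w4=0 w1=1 w6=1 w3=1 w2=0 clk=1 w0=0
t7.Δ0 w4=0 w1=1 w6=1 w3=1 w2=0 clk=1 w0=0
t7.Δ1 w4=0 w1=1 w6=1 w3=1 w2=0 clk=0 w0=0
t8.Δ0 w4=0 w1=1 w6=1 w3=1 w2=0 clk=0 w0=0
t8.Δ1 w4=0 w1=1 w6=1 w3=1 w2=0 clk=1 w0=0
t8.Δ2 w4=1 w1=1 w6=1 w3=1 w2=0 clk=1 w0=0
t8.Δ3 w4=1 w1=1 w6=1 w3=1 w2=1 clk=1 w0=0
t8.Δ4 w4=1 w1=1 w6=0 w3=1 w2=1 clk=1 w0=0
t8.Δ5 w4=1 w1=1 w6=0 w3=0 w2=1 clk=1 w0=0
t9.Δ0 w4=1 w1=1 w6=0 w3=0 w2=1 clk=1 w0=0
t9.Δ1 w4=1 w1=1 w6=0 w3=0 w2=1 clk=0 w0=0
t10.Δ0 w4=1 w1=1 w6=0 w3=0 w2=1 clk=0 w0=0
t10.Δ1 w4=1 w1=1 w6=0 w3=0 w2=1 clk=1 w0=0
t10.Δ2 w4=0 w1=1 w6=0 w3=0 w2=1 clk=1 w0=0
t10.Δ3 w4=0 w1=1 w6=0 w3=0 w2=0 clk=1 w0=0
t10.Δ4 w4=0 w1=1 w6=1 w3=0 w2=0 clk=1 w0=0
t10.Δ5 w4=0 w1=1 w6=1 w3=1 w2=0 clk=1 w0=0
t11.Δ0 w4=0 w1=1 w6=1 w3=1 w2=0 clk=1 w0=0
t11.Δ1 w4=0 w1=1 w6=1 w3=1 w2=0 clk=0 w0=0
t12.Δ0 w4=0 w1=1 w6=1 w3=1 w2=0 clk=0 w0=0
t12.Δ1 w4=0 w1=1 w6=1 w3=1 w2=0 clk=1 w0=0
t12.Δ2 w4=1 w1=1 w6=1 w3=1 w2=0 clk=1 w0=0
t12.Δ3 w4=1 w1=1 w6=1 w3=1 w2=1 clk=1 w0=0
t12.Δ4 w4=1 w1=1 w6=0 w3=1 w2=1 clk=1 w0=0
t12.Δ5 w4=1 w1=1 w6=0 w3=0 w2=1 clk=1 w0=0
t13.Δ0 w4=1 w1=1 w6=0 w3=0 w2=1 clk=1 w0=0
t13.Δ1 w4=1 w1=1 w6=0 w3=0 w2=1 clk=0 w0=0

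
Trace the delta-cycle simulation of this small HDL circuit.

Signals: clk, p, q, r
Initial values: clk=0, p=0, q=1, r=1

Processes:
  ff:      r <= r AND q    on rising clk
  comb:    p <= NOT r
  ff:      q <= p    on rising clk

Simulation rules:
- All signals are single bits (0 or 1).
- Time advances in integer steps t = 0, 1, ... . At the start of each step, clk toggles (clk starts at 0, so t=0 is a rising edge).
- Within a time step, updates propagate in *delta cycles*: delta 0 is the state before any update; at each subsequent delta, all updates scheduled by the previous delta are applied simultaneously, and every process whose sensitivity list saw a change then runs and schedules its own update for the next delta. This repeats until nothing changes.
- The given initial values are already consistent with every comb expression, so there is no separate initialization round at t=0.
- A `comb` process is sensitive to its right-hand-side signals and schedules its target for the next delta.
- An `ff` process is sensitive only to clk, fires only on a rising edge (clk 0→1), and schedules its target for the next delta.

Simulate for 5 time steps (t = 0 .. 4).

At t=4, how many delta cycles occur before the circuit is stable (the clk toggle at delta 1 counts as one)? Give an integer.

2

[bits: p,r,q,clk]
t=0: Δ0=0110 Δ1=0111 Δ2=0101 | 2Δ
t=1: Δ0=0101 Δ1=0100 | 1Δ
t=2: Δ0=0100 Δ1=0101 Δ2=0001 Δ3=1001 | 3Δ
t=3: Δ0=1001 Δ1=1000 | 1Δ
t=4: Δ0=1000 Δ1=1001 Δ2=1011 | 2Δ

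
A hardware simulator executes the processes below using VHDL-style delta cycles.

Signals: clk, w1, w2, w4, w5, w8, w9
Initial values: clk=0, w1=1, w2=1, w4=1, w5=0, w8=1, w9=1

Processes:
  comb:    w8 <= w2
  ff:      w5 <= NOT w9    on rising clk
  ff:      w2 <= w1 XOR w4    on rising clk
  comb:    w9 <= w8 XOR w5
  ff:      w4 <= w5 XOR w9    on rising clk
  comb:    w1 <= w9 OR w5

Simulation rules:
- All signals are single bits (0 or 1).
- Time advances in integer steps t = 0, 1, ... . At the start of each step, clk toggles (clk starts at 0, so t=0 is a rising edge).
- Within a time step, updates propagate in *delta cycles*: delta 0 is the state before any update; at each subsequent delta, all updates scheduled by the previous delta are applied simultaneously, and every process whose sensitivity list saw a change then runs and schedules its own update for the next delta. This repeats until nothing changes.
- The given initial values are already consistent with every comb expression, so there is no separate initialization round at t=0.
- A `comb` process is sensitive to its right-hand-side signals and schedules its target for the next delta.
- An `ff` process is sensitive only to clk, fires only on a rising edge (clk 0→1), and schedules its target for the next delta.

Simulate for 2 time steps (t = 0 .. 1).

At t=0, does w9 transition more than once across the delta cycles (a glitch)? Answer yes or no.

no

[bits: w9,clk,w5,w2,w1,w8,w4]
t=0: Δ0=1001111 Δ1=1101111 Δ2=1100111 Δ3=1100101 Δ4=0100101 Δ5=0100001 | 5Δ
t=1: Δ0=0100001 Δ1=0000001 | 1Δ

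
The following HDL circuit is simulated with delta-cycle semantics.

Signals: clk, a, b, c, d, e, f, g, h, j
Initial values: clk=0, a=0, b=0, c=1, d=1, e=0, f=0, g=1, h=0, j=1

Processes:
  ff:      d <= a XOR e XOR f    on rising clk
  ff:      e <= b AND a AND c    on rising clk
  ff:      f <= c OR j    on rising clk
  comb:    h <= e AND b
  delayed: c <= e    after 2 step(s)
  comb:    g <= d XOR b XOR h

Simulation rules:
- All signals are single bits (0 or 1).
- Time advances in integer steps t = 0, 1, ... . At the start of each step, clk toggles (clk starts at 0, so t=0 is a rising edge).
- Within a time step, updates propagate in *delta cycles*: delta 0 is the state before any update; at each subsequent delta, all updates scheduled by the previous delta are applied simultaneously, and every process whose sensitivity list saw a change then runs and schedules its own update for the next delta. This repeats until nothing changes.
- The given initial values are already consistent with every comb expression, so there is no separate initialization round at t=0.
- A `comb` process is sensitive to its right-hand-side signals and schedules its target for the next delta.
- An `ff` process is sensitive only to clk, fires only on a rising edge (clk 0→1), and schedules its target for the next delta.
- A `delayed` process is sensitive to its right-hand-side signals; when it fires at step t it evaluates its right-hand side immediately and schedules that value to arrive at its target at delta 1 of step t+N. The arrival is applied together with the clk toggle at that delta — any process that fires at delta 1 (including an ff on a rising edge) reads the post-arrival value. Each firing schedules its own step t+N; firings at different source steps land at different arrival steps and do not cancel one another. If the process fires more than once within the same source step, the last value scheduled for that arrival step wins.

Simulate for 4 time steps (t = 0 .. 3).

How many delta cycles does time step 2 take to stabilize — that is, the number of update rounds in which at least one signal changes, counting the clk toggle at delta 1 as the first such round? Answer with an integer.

3

t=0 Δ0: f=0 h=0 a=0 j=1 e=0 b=0 c=1 g=1 clk=0 d=1
  Δ1: clk:0→1
  Δ2: f:0→1, d:1→0
  Δ3: g:1→0
  (3Δ to stable)
t=1 Δ0: f=1 h=0 a=0 j=1 e=0 b=0 c=1 g=0 clk=1 d=0
  Δ1: clk:1→0
  (1Δ to stable)
t=2 Δ0: f=1 h=0 a=0 j=1 e=0 b=0 c=1 g=0 clk=0 d=0
  Δ1: clk:0→1
  Δ2: d:0→1
  Δ3: g:0→1
  (3Δ to stable)
t=3 Δ0: f=1 h=0 a=0 j=1 e=0 b=0 c=1 g=1 clk=1 d=1
  Δ1: clk:1→0
  (1Δ to stable)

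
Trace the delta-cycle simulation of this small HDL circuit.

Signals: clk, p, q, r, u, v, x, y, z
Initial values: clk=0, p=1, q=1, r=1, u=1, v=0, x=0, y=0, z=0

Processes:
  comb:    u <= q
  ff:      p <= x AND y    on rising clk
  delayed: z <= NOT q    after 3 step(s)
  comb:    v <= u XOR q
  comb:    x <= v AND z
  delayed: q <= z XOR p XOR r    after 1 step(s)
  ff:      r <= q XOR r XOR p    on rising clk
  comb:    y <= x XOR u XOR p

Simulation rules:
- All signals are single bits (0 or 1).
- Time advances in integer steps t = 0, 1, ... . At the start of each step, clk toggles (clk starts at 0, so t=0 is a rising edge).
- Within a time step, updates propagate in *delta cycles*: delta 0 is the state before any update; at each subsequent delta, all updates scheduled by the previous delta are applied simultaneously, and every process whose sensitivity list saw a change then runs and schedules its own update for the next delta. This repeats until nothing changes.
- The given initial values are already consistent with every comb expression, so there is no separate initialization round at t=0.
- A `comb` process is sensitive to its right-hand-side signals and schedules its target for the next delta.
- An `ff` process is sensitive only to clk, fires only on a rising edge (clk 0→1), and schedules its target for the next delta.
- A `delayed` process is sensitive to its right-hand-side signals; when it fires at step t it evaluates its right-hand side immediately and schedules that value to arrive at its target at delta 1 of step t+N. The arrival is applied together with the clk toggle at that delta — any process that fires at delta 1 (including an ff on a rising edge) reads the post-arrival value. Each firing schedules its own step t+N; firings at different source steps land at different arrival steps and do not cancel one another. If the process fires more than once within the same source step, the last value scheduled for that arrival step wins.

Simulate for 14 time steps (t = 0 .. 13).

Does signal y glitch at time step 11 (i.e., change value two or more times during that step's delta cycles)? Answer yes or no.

no

t0.Δ0 v=0 z=0 x=0 y=0 r=1 u=1 p=1 q=1 clk=0
t0.Δ1 v=0 z=0 x=0 y=0 r=1 u=1 p=1 q=1 clk=1
t0.Δ2 v=0 z=0 x=0 y=0 r=1 u=1 p=0 q=1 clk=1
t0.Δ3 v=0 z=0 x=0 y=1 r=1 u=1 p=0 q=1 clk=1
t1.Δ0 v=0 z=0 x=0 y=1 r=1 u=1 p=0 q=1 clk=1
t1.Δ1 v=0 z=0 x=0 y=1 r=1 u=1 p=0 q=1 clk=0
t2.Δ0 v=0 z=0 x=0 y=1 r=1 u=1 p=0 q=1 clk=0
t2.Δ1 v=0 z=0 x=0 y=1 r=1 u=1 p=0 q=1 clk=1
t2.Δ2 v=0 z=0 x=0 y=1 r=0 u=1 p=0 q=1 clk=1
t3.Δ0 v=0 z=0 x=0 y=1 r=0 u=1 p=0 q=1 clk=1
t3.Δ1 v=0 z=0 x=0 y=1 r=0 u=1 p=0 q=0 clk=0
t3.Δ2 v=1 z=0 x=0 y=1 r=0 u=0 p=0 q=0 clk=0
t3.Δ3 v=0 z=0 x=0 y=0 r=0 u=0 p=0 q=0 clk=0
t4.Δ0 v=0 z=0 x=0 y=0 r=0 u=0 p=0 q=0 clk=0
t4.Δ1 v=0 z=0 x=0 y=0 r=0 u=0 p=0 q=0 clk=1
t5.Δ0 v=0 z=0 x=0 y=0 r=0 u=0 p=0 q=0 clk=1
t5.Δ1 v=0 z=0 x=0 y=0 r=0 u=0 p=0 q=0 clk=0
t6.Δ0 v=0 z=0 x=0 y=0 r=0 u=0 p=0 q=0 clk=0
t6.Δ1 v=0 z=1 x=0 y=0 r=0 u=0 p=0 q=0 clk=1
t7.Δ0 v=0 z=1 x=0 y=0 r=0 u=0 p=0 q=0 clk=1
t7.Δ1 v=0 z=1 x=0 y=0 r=0 u=0 p=0 q=1 clk=0
t7.Δ2 v=1 z=1 x=0 y=0 r=0 u=1 p=0 q=1 clk=0
t7.Δ3 v=0 z=1 x=1 y=1 r=0 u=1 p=0 q=1 clk=0
t7.Δ4 v=0 z=1 x=0 y=0 r=0 u=1 p=0 q=1 clk=0
t7.Δ5 v=0 z=1 x=0 y=1 r=0 u=1 p=0 q=1 clk=0
t8.Δ0 v=0 z=1 x=0 y=1 r=0 u=1 p=0 q=1 clk=0
t8.Δ1 v=0 z=1 x=0 y=1 r=0 u=1 p=0 q=1 clk=1
t8.Δ2 v=0 z=1 x=0 y=1 r=1 u=1 p=0 q=1 clk=1
t9.Δ0 v=0 z=1 x=0 y=1 r=1 u=1 p=0 q=1 clk=1
t9.Δ1 v=0 z=1 x=0 y=1 r=1 u=1 p=0 q=0 clk=0
t9.Δ2 v=1 z=1 x=0 y=1 r=1 u=0 p=0 q=0 clk=0
t9.Δ3 v=0 z=1 x=1 y=0 r=1 u=0 p=0 q=0 clk=0
t9.Δ4 v=0 z=1 x=0 y=1 r=1 u=0 p=0 q=0 clk=0
t9.Δ5 v=0 z=1 x=0 y=0 r=1 u=0 p=0 q=0 clk=0
t10.Δ0 v=0 z=1 x=0 y=0 r=1 u=0 p=0 q=0 clk=0
t10.Δ1 v=0 z=0 x=0 y=0 r=1 u=0 p=0 q=0 clk=1
t11.Δ0 v=0 z=0 x=0 y=0 r=1 u=0 p=0 q=0 clk=1
t11.Δ1 v=0 z=0 x=0 y=0 r=1 u=0 p=0 q=1 clk=0
t11.Δ2 v=1 z=0 x=0 y=0 r=1 u=1 p=0 q=1 clk=0
t11.Δ3 v=0 z=0 x=0 y=1 r=1 u=1 p=0 q=1 clk=0
t12.Δ0 v=0 z=0 x=0 y=1 r=1 u=1 p=0 q=1 clk=0
t12.Δ1 v=0 z=1 x=0 y=1 r=1 u=1 p=0 q=1 clk=1
t12.Δ2 v=0 z=1 x=0 y=1 r=0 u=1 p=0 q=1 clk=1
t13.Δ0 v=0 z=1 x=0 y=1 r=0 u=1 p=0 q=1 clk=1
t13.Δ1 v=0 z=1 x=0 y=1 r=0 u=1 p=0 q=1 clk=0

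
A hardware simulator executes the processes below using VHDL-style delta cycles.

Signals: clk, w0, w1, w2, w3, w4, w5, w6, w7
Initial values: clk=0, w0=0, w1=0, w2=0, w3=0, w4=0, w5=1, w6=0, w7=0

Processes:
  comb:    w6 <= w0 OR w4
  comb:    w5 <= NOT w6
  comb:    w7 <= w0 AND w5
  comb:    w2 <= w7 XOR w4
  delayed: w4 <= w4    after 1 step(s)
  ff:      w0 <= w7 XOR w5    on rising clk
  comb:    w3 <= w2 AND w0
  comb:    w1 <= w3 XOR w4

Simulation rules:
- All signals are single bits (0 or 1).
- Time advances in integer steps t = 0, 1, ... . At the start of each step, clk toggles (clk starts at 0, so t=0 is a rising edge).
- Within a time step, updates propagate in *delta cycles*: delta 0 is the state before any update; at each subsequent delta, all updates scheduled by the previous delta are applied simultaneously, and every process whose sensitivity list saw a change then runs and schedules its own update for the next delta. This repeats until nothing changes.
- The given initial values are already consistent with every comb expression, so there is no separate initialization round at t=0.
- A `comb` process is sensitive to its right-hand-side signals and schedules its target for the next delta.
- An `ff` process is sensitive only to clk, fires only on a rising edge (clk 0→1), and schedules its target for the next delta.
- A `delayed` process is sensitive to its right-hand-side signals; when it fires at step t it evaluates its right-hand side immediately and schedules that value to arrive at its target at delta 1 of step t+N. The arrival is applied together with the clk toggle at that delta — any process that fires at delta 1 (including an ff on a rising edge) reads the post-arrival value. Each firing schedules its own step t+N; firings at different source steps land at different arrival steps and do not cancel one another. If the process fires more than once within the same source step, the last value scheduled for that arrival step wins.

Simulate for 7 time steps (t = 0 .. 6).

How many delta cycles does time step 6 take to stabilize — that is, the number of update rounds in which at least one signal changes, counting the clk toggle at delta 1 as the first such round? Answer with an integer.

[bits: w7,w2,w3,w6,w5,w4,w1,w0,clk]
t=0: Δ0=000010000 Δ1=000010001 Δ2=000010011 Δ3=100110011 Δ4=110100011 Δ5=011100011 Δ6=001100111 Δ7=000100111 Δ8=000100011 | 8Δ
t=1: Δ0=000100011 Δ1=000100010 | 1Δ
t=2: Δ0=000100010 Δ1=000100011 Δ2=000100001 Δ3=000000001 Δ4=000010001 | 4Δ
t=3: Δ0=000010001 Δ1=000010000 | 1Δ
t=4: Δ0=000010000 Δ1=000010001 Δ2=000010011 Δ3=100110011 Δ4=110100011 Δ5=011100011 Δ6=001100111 Δ7=000100111 Δ8=000100011 | 8Δ
t=5: Δ0=000100011 Δ1=000100010 | 1Δ
t=6: Δ0=000100010 Δ1=000100011 Δ2=000100001 Δ3=000000001 Δ4=000010001 | 4Δ

4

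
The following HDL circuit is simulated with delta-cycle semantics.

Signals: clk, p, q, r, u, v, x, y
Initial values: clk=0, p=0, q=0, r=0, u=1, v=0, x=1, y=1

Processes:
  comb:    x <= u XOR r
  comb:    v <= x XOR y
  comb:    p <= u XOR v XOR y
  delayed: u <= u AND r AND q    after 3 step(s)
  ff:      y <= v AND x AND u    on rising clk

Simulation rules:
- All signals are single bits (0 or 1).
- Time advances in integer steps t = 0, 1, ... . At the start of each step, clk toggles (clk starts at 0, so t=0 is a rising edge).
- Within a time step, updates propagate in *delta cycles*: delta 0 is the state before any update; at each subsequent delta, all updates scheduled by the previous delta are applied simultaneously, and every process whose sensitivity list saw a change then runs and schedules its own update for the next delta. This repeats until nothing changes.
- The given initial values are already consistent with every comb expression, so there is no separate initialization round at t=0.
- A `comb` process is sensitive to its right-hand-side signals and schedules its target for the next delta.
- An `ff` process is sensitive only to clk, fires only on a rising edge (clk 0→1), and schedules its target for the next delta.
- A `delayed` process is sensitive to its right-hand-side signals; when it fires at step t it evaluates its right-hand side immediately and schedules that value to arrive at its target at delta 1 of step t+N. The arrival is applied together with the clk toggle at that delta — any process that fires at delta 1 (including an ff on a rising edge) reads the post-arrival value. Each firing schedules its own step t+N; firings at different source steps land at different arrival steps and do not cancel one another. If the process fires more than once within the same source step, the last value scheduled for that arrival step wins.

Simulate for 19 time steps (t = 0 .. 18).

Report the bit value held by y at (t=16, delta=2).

0

t0.Δ0 u=1 q=0 x=1 p=0 y=1 v=0 clk=0 r=0
t0.Δ1 u=1 q=0 x=1 p=0 y=1 v=0 clk=1 r=0
t0.Δ2 u=1 q=0 x=1 p=0 y=0 v=0 clk=1 r=0
t0.Δ3 u=1 q=0 x=1 p=1 y=0 v=1 clk=1 r=0
t0.Δ4 u=1 q=0 x=1 p=0 y=0 v=1 clk=1 r=0
t1.Δ0 u=1 q=0 x=1 p=0 y=0 v=1 clk=1 r=0
t1.Δ1 u=1 q=0 x=1 p=0 y=0 v=1 clk=0 r=0
t2.Δ0 u=1 q=0 x=1 p=0 y=0 v=1 clk=0 r=0
t2.Δ1 u=1 q=0 x=1 p=0 y=0 v=1 clk=1 r=0
t2.Δ2 u=1 q=0 x=1 p=0 y=1 v=1 clk=1 r=0
t2.Δ3 u=1 q=0 x=1 p=1 y=1 v=0 clk=1 r=0
t2.Δ4 u=1 q=0 x=1 p=0 y=1 v=0 clk=1 r=0
t3.Δ0 u=1 q=0 x=1 p=0 y=1 v=0 clk=1 r=0
t3.Δ1 u=1 q=0 x=1 p=0 y=1 v=0 clk=0 r=0
t4.Δ0 u=1 q=0 x=1 p=0 y=1 v=0 clk=0 r=0
t4.Δ1 u=1 q=0 x=1 p=0 y=1 v=0 clk=1 r=0
t4.Δ2 u=1 q=0 x=1 p=0 y=0 v=0 clk=1 r=0
t4.Δ3 u=1 q=0 x=1 p=1 y=0 v=1 clk=1 r=0
t4.Δ4 u=1 q=0 x=1 p=0 y=0 v=1 clk=1 r=0
t5.Δ0 u=1 q=0 x=1 p=0 y=0 v=1 clk=1 r=0
t5.Δ1 u=1 q=0 x=1 p=0 y=0 v=1 clk=0 r=0
t6.Δ0 u=1 q=0 x=1 p=0 y=0 v=1 clk=0 r=0
t6.Δ1 u=1 q=0 x=1 p=0 y=0 v=1 clk=1 r=0
t6.Δ2 u=1 q=0 x=1 p=0 y=1 v=1 clk=1 r=0
t6.Δ3 u=1 q=0 x=1 p=1 y=1 v=0 clk=1 r=0
t6.Δ4 u=1 q=0 x=1 p=0 y=1 v=0 clk=1 r=0
t7.Δ0 u=1 q=0 x=1 p=0 y=1 v=0 clk=1 r=0
t7.Δ1 u=1 q=0 x=1 p=0 y=1 v=0 clk=0 r=0
t8.Δ0 u=1 q=0 x=1 p=0 y=1 v=0 clk=0 r=0
t8.Δ1 u=1 q=0 x=1 p=0 y=1 v=0 clk=1 r=0
t8.Δ2 u=1 q=0 x=1 p=0 y=0 v=0 clk=1 r=0
t8.Δ3 u=1 q=0 x=1 p=1 y=0 v=1 clk=1 r=0
t8.Δ4 u=1 q=0 x=1 p=0 y=0 v=1 clk=1 r=0
t9.Δ0 u=1 q=0 x=1 p=0 y=0 v=1 clk=1 r=0
t9.Δ1 u=1 q=0 x=1 p=0 y=0 v=1 clk=0 r=0
t10.Δ0 u=1 q=0 x=1 p=0 y=0 v=1 clk=0 r=0
t10.Δ1 u=1 q=0 x=1 p=0 y=0 v=1 clk=1 r=0
t10.Δ2 u=1 q=0 x=1 p=0 y=1 v=1 clk=1 r=0
t10.Δ3 u=1 q=0 x=1 p=1 y=1 v=0 clk=1 r=0
t10.Δ4 u=1 q=0 x=1 p=0 y=1 v=0 clk=1 r=0
t11.Δ0 u=1 q=0 x=1 p=0 y=1 v=0 clk=1 r=0
t11.Δ1 u=1 q=0 x=1 p=0 y=1 v=0 clk=0 r=0
t12.Δ0 u=1 q=0 x=1 p=0 y=1 v=0 clk=0 r=0
t12.Δ1 u=1 q=0 x=1 p=0 y=1 v=0 clk=1 r=0
t12.Δ2 u=1 q=0 x=1 p=0 y=0 v=0 clk=1 r=0
t12.Δ3 u=1 q=0 x=1 p=1 y=0 v=1 clk=1 r=0
t12.Δ4 u=1 q=0 x=1 p=0 y=0 v=1 clk=1 r=0
t13.Δ0 u=1 q=0 x=1 p=0 y=0 v=1 clk=1 r=0
t13.Δ1 u=1 q=0 x=1 p=0 y=0 v=1 clk=0 r=0
t14.Δ0 u=1 q=0 x=1 p=0 y=0 v=1 clk=0 r=0
t14.Δ1 u=1 q=0 x=1 p=0 y=0 v=1 clk=1 r=0
t14.Δ2 u=1 q=0 x=1 p=0 y=1 v=1 clk=1 r=0
t14.Δ3 u=1 q=0 x=1 p=1 y=1 v=0 clk=1 r=0
t14.Δ4 u=1 q=0 x=1 p=0 y=1 v=0 clk=1 r=0
t15.Δ0 u=1 q=0 x=1 p=0 y=1 v=0 clk=1 r=0
t15.Δ1 u=1 q=0 x=1 p=0 y=1 v=0 clk=0 r=0
t16.Δ0 u=1 q=0 x=1 p=0 y=1 v=0 clk=0 r=0
t16.Δ1 u=1 q=0 x=1 p=0 y=1 v=0 clk=1 r=0
t16.Δ2 u=1 q=0 x=1 p=0 y=0 v=0 clk=1 r=0
t16.Δ3 u=1 q=0 x=1 p=1 y=0 v=1 clk=1 r=0
t16.Δ4 u=1 q=0 x=1 p=0 y=0 v=1 clk=1 r=0
t17.Δ0 u=1 q=0 x=1 p=0 y=0 v=1 clk=1 r=0
t17.Δ1 u=1 q=0 x=1 p=0 y=0 v=1 clk=0 r=0
t18.Δ0 u=1 q=0 x=1 p=0 y=0 v=1 clk=0 r=0
t18.Δ1 u=1 q=0 x=1 p=0 y=0 v=1 clk=1 r=0
t18.Δ2 u=1 q=0 x=1 p=0 y=1 v=1 clk=1 r=0
t18.Δ3 u=1 q=0 x=1 p=1 y=1 v=0 clk=1 r=0
t18.Δ4 u=1 q=0 x=1 p=0 y=1 v=0 clk=1 r=0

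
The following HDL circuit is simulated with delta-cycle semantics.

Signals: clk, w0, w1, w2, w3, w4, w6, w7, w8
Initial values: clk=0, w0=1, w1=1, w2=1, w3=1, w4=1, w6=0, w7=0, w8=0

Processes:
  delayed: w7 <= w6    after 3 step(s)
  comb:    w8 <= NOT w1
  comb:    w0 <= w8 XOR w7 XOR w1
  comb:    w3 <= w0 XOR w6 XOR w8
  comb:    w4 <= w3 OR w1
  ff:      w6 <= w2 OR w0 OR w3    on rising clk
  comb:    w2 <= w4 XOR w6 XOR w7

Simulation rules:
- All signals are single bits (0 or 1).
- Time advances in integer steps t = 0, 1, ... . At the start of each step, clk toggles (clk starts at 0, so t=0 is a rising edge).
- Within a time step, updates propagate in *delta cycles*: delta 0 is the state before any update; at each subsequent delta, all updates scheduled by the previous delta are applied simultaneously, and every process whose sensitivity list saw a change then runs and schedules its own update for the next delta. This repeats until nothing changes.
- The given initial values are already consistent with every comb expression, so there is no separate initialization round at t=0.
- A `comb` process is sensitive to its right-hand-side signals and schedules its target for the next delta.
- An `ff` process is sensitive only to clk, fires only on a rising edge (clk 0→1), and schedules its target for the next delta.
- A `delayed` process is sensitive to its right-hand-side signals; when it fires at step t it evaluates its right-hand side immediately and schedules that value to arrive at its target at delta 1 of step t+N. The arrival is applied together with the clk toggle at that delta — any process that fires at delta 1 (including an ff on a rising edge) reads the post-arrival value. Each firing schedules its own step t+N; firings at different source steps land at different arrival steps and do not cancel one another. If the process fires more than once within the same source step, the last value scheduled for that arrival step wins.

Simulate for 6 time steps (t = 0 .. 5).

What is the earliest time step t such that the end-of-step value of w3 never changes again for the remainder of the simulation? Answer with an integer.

t=0 Δ0: clk=0 w6=0 w2=1 w4=1 w1=1 w7=0 w8=0 w0=1 w3=1
  Δ1: clk:0→1
  Δ2: w6:0→1
  Δ3: w2:1→0, w3:1→0
  (3Δ to stable)
t=1 Δ0: clk=1 w6=1 w2=0 w4=1 w1=1 w7=0 w8=0 w0=1 w3=0
  Δ1: clk:1→0
  (1Δ to stable)
t=2 Δ0: clk=0 w6=1 w2=0 w4=1 w1=1 w7=0 w8=0 w0=1 w3=0
  Δ1: clk:0→1
  (1Δ to stable)
t=3 Δ0: clk=1 w6=1 w2=0 w4=1 w1=1 w7=0 w8=0 w0=1 w3=0
  Δ1: clk:1→0, w7:0→1
  Δ2: w2:0→1, w0:1→0
  Δ3: w3:0→1
  (3Δ to stable)
t=4 Δ0: clk=0 w6=1 w2=1 w4=1 w1=1 w7=1 w8=0 w0=0 w3=1
  Δ1: clk:0→1
  (1Δ to stable)
t=5 Δ0: clk=1 w6=1 w2=1 w4=1 w1=1 w7=1 w8=0 w0=0 w3=1
  Δ1: clk:1→0
  (1Δ to stable)

3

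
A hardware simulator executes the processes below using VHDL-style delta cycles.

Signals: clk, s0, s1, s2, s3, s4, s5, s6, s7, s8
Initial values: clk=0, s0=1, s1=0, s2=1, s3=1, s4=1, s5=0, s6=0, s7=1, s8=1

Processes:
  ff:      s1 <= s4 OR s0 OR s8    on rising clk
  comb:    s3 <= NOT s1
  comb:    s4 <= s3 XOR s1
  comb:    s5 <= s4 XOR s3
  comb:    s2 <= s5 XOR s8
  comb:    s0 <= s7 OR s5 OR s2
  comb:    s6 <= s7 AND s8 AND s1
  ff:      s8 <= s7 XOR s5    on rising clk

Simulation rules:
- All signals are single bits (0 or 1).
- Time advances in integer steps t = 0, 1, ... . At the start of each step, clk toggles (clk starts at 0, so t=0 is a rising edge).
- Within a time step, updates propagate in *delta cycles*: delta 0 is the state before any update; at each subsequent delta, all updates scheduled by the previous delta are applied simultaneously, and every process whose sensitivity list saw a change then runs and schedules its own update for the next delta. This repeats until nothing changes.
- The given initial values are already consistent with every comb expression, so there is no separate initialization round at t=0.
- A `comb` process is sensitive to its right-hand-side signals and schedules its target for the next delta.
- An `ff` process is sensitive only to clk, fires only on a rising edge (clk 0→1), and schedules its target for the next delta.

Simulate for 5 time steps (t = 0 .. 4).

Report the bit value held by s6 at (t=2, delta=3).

t=0 Δ0: s0=1 s5=0 clk=0 s7=1 s8=1 s1=0 s2=1 s6=0 s3=1 s4=1
  Δ1: clk:0→1
  Δ2: s1:0→1
  Δ3: s6:0→1, s3:1→0, s4:1→0
  Δ4: s4:0→1
  Δ5: s5:0→1
  Δ6: s2:1→0
  (6Δ to stable)
t=1 Δ0: s0=1 s5=1 clk=1 s7=1 s8=1 s1=1 s2=0 s6=1 s3=0 s4=1
  Δ1: clk:1→0
  (1Δ to stable)
t=2 Δ0: s0=1 s5=1 clk=0 s7=1 s8=1 s1=1 s2=0 s6=1 s3=0 s4=1
  Δ1: clk:0→1
  Δ2: s8:1→0
  Δ3: s2:0→1, s6:1→0
  (3Δ to stable)
t=3 Δ0: s0=1 s5=1 clk=1 s7=1 s8=0 s1=1 s2=1 s6=0 s3=0 s4=1
  Δ1: clk:1→0
  (1Δ to stable)
t=4 Δ0: s0=1 s5=1 clk=0 s7=1 s8=0 s1=1 s2=1 s6=0 s3=0 s4=1
  Δ1: clk:0→1
  (1Δ to stable)

0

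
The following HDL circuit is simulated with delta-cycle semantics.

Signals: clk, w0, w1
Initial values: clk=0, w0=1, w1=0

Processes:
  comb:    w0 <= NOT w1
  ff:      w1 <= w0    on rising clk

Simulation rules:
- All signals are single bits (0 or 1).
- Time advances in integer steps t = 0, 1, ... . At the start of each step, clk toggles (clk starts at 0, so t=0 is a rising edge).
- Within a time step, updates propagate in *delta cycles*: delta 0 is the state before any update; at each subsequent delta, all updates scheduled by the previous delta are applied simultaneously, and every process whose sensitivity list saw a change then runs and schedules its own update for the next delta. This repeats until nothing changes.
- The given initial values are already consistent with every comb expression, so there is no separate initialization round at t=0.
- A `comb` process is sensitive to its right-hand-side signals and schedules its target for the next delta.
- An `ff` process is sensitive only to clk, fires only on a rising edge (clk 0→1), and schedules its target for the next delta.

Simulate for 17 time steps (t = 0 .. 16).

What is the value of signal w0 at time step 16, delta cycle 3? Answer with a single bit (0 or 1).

0

[bits: clk,w0,w1]
t=0: Δ0=010 Δ1=110 Δ2=111 Δ3=101 | 3Δ
t=1: Δ0=101 Δ1=001 | 1Δ
t=2: Δ0=001 Δ1=101 Δ2=100 Δ3=110 | 3Δ
t=3: Δ0=110 Δ1=010 | 1Δ
t=4: Δ0=010 Δ1=110 Δ2=111 Δ3=101 | 3Δ
t=5: Δ0=101 Δ1=001 | 1Δ
t=6: Δ0=001 Δ1=101 Δ2=100 Δ3=110 | 3Δ
t=7: Δ0=110 Δ1=010 | 1Δ
t=8: Δ0=010 Δ1=110 Δ2=111 Δ3=101 | 3Δ
t=9: Δ0=101 Δ1=001 | 1Δ
t=10: Δ0=001 Δ1=101 Δ2=100 Δ3=110 | 3Δ
t=11: Δ0=110 Δ1=010 | 1Δ
t=12: Δ0=010 Δ1=110 Δ2=111 Δ3=101 | 3Δ
t=13: Δ0=101 Δ1=001 | 1Δ
t=14: Δ0=001 Δ1=101 Δ2=100 Δ3=110 | 3Δ
t=15: Δ0=110 Δ1=010 | 1Δ
t=16: Δ0=010 Δ1=110 Δ2=111 Δ3=101 | 3Δ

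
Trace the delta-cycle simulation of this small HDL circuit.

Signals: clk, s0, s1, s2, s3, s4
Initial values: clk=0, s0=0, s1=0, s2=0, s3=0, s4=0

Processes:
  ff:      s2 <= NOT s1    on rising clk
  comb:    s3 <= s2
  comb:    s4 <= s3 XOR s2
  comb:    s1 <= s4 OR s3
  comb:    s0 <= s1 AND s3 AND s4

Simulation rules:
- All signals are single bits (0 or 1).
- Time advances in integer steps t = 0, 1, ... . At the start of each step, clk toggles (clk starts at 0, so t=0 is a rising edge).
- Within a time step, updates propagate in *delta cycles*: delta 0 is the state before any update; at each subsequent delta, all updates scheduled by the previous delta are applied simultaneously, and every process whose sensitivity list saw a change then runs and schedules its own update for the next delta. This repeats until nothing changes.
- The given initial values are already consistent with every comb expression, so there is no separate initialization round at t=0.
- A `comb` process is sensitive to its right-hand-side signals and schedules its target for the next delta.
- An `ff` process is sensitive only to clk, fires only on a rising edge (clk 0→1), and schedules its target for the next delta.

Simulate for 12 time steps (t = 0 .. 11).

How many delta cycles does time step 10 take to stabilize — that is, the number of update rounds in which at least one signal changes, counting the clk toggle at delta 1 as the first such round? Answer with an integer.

5

[bits: s1,s3,s2,s4,clk,s0]
t=0: Δ0=000000 Δ1=000010 Δ2=001010 Δ3=011110 Δ4=111010 | 4Δ
t=1: Δ0=111010 Δ1=111000 | 1Δ
t=2: Δ0=111000 Δ1=111010 Δ2=110010 Δ3=100110 Δ4=100010 Δ5=000010 | 5Δ
t=3: Δ0=000010 Δ1=000000 | 1Δ
t=4: Δ0=000000 Δ1=000010 Δ2=001010 Δ3=011110 Δ4=111010 | 4Δ
t=5: Δ0=111010 Δ1=111000 | 1Δ
t=6: Δ0=111000 Δ1=111010 Δ2=110010 Δ3=100110 Δ4=100010 Δ5=000010 | 5Δ
t=7: Δ0=000010 Δ1=000000 | 1Δ
t=8: Δ0=000000 Δ1=000010 Δ2=001010 Δ3=011110 Δ4=111010 | 4Δ
t=9: Δ0=111010 Δ1=111000 | 1Δ
t=10: Δ0=111000 Δ1=111010 Δ2=110010 Δ3=100110 Δ4=100010 Δ5=000010 | 5Δ
t=11: Δ0=000010 Δ1=000000 | 1Δ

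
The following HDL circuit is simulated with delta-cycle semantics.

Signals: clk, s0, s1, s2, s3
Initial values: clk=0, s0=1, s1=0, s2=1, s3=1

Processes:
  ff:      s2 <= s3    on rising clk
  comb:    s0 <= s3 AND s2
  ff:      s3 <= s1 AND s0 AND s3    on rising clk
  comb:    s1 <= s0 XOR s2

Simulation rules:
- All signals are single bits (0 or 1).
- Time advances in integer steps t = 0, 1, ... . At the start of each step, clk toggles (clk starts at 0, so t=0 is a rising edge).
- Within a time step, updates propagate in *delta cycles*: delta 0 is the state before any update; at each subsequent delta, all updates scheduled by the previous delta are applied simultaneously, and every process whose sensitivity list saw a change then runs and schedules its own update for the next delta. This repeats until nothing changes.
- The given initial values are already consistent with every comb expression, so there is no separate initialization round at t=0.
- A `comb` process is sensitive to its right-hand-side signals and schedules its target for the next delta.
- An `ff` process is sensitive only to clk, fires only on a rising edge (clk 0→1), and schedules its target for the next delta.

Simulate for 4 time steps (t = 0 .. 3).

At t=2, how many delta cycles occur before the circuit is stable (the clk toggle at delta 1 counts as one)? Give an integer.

t0.Δ0 s2=1 s1=0 s3=1 s0=1 clk=0
t0.Δ1 s2=1 s1=0 s3=1 s0=1 clk=1
t0.Δ2 s2=1 s1=0 s3=0 s0=1 clk=1
t0.Δ3 s2=1 s1=0 s3=0 s0=0 clk=1
t0.Δ4 s2=1 s1=1 s3=0 s0=0 clk=1
t1.Δ0 s2=1 s1=1 s3=0 s0=0 clk=1
t1.Δ1 s2=1 s1=1 s3=0 s0=0 clk=0
t2.Δ0 s2=1 s1=1 s3=0 s0=0 clk=0
t2.Δ1 s2=1 s1=1 s3=0 s0=0 clk=1
t2.Δ2 s2=0 s1=1 s3=0 s0=0 clk=1
t2.Δ3 s2=0 s1=0 s3=0 s0=0 clk=1
t3.Δ0 s2=0 s1=0 s3=0 s0=0 clk=1
t3.Δ1 s2=0 s1=0 s3=0 s0=0 clk=0

3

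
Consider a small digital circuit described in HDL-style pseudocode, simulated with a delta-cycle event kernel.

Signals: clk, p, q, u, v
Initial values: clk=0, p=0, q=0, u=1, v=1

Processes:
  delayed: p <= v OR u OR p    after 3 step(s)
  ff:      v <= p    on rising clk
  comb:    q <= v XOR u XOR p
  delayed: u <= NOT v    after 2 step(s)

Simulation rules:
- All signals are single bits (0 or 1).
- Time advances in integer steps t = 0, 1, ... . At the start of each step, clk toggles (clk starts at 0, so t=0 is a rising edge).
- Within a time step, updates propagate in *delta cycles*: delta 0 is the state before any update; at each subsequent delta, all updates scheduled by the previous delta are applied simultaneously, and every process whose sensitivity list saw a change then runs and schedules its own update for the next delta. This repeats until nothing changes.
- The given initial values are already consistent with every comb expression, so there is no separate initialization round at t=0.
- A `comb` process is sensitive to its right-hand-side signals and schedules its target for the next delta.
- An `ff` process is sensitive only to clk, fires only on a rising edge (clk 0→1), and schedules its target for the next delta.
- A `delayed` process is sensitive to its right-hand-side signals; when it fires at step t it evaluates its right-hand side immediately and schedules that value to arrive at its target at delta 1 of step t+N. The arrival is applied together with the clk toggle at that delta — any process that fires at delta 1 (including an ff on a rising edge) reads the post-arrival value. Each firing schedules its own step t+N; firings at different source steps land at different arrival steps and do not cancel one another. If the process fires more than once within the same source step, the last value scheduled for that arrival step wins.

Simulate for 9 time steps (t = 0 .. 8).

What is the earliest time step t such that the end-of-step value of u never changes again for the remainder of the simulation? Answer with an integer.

t=0 Δ0: q=0 p=0 u=1 v=1 clk=0
  Δ1: clk:0→1
  Δ2: v:1→0
  Δ3: q:0→1
  (3Δ to stable)
t=1 Δ0: q=1 p=0 u=1 v=0 clk=1
  Δ1: clk:1→0
  (1Δ to stable)
t=2 Δ0: q=1 p=0 u=1 v=0 clk=0
  Δ1: clk:0→1
  (1Δ to stable)
t=3 Δ0: q=1 p=0 u=1 v=0 clk=1
  Δ1: p:0→1, clk:1→0
  Δ2: q:1→0
  (2Δ to stable)
t=4 Δ0: q=0 p=1 u=1 v=0 clk=0
  Δ1: clk:0→1
  Δ2: v:0→1
  Δ3: q:0→1
  (3Δ to stable)
t=5 Δ0: q=1 p=1 u=1 v=1 clk=1
  Δ1: clk:1→0
  (1Δ to stable)
t=6 Δ0: q=1 p=1 u=1 v=1 clk=0
  Δ1: u:1→0, clk:0→1
  Δ2: q:1→0
  (2Δ to stable)
t=7 Δ0: q=0 p=1 u=0 v=1 clk=1
  Δ1: clk:1→0
  (1Δ to stable)
t=8 Δ0: q=0 p=1 u=0 v=1 clk=0
  Δ1: clk:0→1
  (1Δ to stable)

6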